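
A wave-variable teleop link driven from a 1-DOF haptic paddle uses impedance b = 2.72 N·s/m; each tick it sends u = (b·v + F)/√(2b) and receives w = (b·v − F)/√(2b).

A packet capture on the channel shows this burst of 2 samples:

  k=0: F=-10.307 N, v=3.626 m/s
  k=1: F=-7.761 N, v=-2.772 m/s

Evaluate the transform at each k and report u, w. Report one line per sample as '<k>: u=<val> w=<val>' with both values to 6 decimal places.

k=0: b·v=2.72×3.626=9.862720; √(2b)=2.332381; u=(9.862720+(-10.307))/2.332381=-0.190483, w=(9.862720−(-10.307))/2.332381=8.647696
k=1: b·v=2.72×(-2.772)=-7.539840; √(2b)=2.332381; u=(-7.539840+(-7.761))/2.332381=-6.560181, w=(-7.539840−(-7.761))/2.332381=0.094822

0: u=-0.190483 w=8.647696
1: u=-6.560181 w=0.094822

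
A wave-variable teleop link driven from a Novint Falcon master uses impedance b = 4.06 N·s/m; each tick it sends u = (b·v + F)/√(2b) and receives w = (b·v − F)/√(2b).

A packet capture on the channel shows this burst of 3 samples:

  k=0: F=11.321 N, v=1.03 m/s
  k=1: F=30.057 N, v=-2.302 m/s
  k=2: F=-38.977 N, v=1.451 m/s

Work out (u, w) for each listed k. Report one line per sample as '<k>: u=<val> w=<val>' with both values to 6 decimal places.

k=0: b·v=4.06×1.03=4.181800; √(2b)=2.849561; u=(4.181800+11.321)/2.849561=5.440416, w=(4.181800−11.321)/2.849561=-2.505368
k=1: b·v=4.06×(-2.302)=-9.346120; √(2b)=2.849561; u=(-9.346120+30.057)/2.849561=7.268094, w=(-9.346120−30.057)/2.849561=-13.827784
k=2: b·v=4.06×1.451=5.891060; √(2b)=2.849561; u=(5.891060+(-38.977))/2.849561=-11.610889, w=(5.891060−(-38.977))/2.849561=15.745602

0: u=5.440416 w=-2.505368
1: u=7.268094 w=-13.827784
2: u=-11.610889 w=15.745602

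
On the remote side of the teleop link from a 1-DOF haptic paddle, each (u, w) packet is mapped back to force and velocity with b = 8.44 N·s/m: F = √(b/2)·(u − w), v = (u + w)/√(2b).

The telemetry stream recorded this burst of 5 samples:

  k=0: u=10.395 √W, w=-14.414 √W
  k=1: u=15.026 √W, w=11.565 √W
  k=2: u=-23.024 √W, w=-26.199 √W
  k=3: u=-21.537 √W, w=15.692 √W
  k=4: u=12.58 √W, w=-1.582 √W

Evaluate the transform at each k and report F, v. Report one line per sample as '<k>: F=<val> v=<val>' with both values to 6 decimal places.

0: F=50.964232 v=-0.978209
1: F=7.109807 v=6.472148
2: F=6.522288 v=-11.980691
3: F=-76.478189 v=-1.422651
4: F=29.092485 v=2.676871

k=0: u−w=24.809000, u+w=-4.019000; √(b/2)=2.054264, √(2b)=4.108528; F=2.054264×24.809=50.964232, v=-4.019000/4.108528=-0.978209
k=1: u−w=3.461000, u+w=26.591000; √(b/2)=2.054264, √(2b)=4.108528; F=2.054264×3.461=7.109807, v=26.591000/4.108528=6.472148
k=2: u−w=3.175000, u+w=-49.223000; √(b/2)=2.054264, √(2b)=4.108528; F=2.054264×3.175=6.522288, v=-49.223000/4.108528=-11.980691
k=3: u−w=-37.229000, u+w=-5.845000; √(b/2)=2.054264, √(2b)=4.108528; F=2.054264×(-37.229)=-76.478189, v=-5.845000/4.108528=-1.422651
k=4: u−w=14.162000, u+w=10.998000; √(b/2)=2.054264, √(2b)=4.108528; F=2.054264×14.162=29.092485, v=10.998000/4.108528=2.676871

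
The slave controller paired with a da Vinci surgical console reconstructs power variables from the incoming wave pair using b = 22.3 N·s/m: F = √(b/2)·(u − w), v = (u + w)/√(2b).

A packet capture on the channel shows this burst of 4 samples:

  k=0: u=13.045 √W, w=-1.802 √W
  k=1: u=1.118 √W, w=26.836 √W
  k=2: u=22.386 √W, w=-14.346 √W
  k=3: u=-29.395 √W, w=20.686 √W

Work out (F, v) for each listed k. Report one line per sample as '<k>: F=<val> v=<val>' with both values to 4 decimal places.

0: F=49.5765 v=1.6835
1: F=-85.8766 v=4.1858
2: F=122.6541 v=1.2039
3: F=-167.2286 v=-1.3041

k=0: u−w=14.8470, u+w=11.2430; √(b/2)=3.3392, √(2b)=6.6783; F=3.3392×14.847=49.5765, v=11.2430/6.6783=1.6835
k=1: u−w=-25.7180, u+w=27.9540; √(b/2)=3.3392, √(2b)=6.6783; F=3.3392×(-25.718)=-85.8766, v=27.9540/6.6783=4.1858
k=2: u−w=36.7320, u+w=8.0400; √(b/2)=3.3392, √(2b)=6.6783; F=3.3392×36.732=122.6541, v=8.0400/6.6783=1.2039
k=3: u−w=-50.0810, u+w=-8.7090; √(b/2)=3.3392, √(2b)=6.6783; F=3.3392×(-50.081)=-167.2286, v=-8.7090/6.6783=-1.3041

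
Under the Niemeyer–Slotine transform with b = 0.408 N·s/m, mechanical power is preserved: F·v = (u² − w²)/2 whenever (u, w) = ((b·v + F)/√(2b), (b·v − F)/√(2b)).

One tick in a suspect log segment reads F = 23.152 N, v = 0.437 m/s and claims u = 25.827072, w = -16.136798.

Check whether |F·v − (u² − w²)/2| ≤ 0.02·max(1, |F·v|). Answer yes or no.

F·v = 23.152×0.437 = 10.117424 W.
(u² − w²)/2 = (667.037648 − 260.396250)/2 = 203.320699 W.
|Δ| = 193.203275;  2% of max(1, |F·v|) = 0.202348.

no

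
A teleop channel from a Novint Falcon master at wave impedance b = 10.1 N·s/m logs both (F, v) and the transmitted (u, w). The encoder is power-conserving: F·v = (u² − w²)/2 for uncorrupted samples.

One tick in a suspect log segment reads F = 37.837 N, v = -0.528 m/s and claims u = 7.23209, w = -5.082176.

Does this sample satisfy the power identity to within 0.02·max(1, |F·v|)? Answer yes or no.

no

F·v = 37.837×(-0.528) = -19.977936 W.
(u² − w²)/2 = (52.303126 − 25.828513)/2 = 13.237306 W.
|Δ| = 33.215242;  2% of max(1, |F·v|) = 0.399559.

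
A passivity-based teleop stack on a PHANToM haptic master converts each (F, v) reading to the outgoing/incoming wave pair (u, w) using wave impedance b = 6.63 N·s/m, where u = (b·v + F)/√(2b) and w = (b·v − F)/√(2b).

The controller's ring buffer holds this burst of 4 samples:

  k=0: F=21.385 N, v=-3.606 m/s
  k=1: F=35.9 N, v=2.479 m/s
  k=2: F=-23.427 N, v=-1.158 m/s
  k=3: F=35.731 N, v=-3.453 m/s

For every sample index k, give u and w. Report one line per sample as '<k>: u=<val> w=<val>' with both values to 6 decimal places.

k=0: b·v=6.63×(-3.606)=-23.907780; √(2b)=3.641428; u=(-23.907780+21.385)/3.641428=-0.692800, w=(-23.907780−21.385)/3.641428=-12.438191
k=1: b·v=6.63×2.479=16.435770; √(2b)=3.641428; u=(16.435770+35.9)/3.641428=14.372319, w=(16.435770−35.9)/3.641428=-5.345219
k=2: b·v=6.63×(-1.158)=-7.677540; √(2b)=3.641428; u=(-7.677540+(-23.427))/3.641428=-8.541852, w=(-7.677540−(-23.427))/3.641428=4.325078
k=3: b·v=6.63×(-3.453)=-22.893390; √(2b)=3.641428; u=(-22.893390+35.731)/3.641428=3.525433, w=(-22.893390−35.731)/3.641428=-16.099284

0: u=-0.692800 w=-12.438191
1: u=14.372319 w=-5.345219
2: u=-8.541852 w=4.325078
3: u=3.525433 w=-16.099284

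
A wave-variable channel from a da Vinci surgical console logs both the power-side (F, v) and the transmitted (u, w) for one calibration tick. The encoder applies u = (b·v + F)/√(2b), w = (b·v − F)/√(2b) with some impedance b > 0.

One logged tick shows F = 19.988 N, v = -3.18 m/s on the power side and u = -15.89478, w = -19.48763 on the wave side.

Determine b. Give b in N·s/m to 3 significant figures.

u + w = -35.38241;  u + w = √(2b)·v, so √(2b) = -35.38241/(-3.18) = 11.12654.
b = (√(2b))²/2 = 123.79998/2 = 61.89999.
(Check via u − w = 2F/√(2b): u − w = 3.59285, 2F/√(2b) = 3.59285.)

b = 61.9 N·s/m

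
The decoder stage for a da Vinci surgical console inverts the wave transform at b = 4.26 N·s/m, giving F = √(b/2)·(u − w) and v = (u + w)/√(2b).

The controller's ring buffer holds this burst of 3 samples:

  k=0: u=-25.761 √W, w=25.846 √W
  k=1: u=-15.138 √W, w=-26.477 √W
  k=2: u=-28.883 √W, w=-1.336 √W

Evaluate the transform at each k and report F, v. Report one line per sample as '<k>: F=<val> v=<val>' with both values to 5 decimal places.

0: F=-75.31794 v=0.02912
1: F=16.54873 v=-14.25706
2: F=-40.20352 v=-10.35286

k=0: u−w=-51.60700, u+w=0.08500; √(b/2)=1.45945, √(2b)=2.91890; F=1.45945×(-51.607)=-75.31794, v=0.08500/2.91890=0.02912
k=1: u−w=11.33900, u+w=-41.61500; √(b/2)=1.45945, √(2b)=2.91890; F=1.45945×11.339=16.54873, v=-41.61500/2.91890=-14.25706
k=2: u−w=-27.54700, u+w=-30.21900; √(b/2)=1.45945, √(2b)=2.91890; F=1.45945×(-27.547)=-40.20352, v=-30.21900/2.91890=-10.35286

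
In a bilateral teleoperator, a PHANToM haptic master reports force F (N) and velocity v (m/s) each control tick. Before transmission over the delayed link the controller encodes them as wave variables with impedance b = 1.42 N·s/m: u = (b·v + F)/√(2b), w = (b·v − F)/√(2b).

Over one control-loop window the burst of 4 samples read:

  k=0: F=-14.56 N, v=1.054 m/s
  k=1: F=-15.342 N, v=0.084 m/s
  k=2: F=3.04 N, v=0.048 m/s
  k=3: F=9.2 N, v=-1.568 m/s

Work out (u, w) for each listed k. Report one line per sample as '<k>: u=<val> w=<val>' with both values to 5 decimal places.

k=0: b·v=1.42×1.054=1.49668; √(2b)=1.68523; u=(1.49668+(-14.56))/1.68523=-7.75165, w=(1.49668−(-14.56))/1.68523=9.52789
k=1: b·v=1.42×0.084=0.11928; √(2b)=1.68523; u=(0.11928+(-15.342))/1.68523=-9.03302, w=(0.11928−(-15.342))/1.68523=9.17458
k=2: b·v=1.42×0.048=0.06816; √(2b)=1.68523; u=(0.06816+3.04)/1.68523=1.84435, w=(0.06816−3.04)/1.68523=-1.76346
k=3: b·v=1.42×(-1.568)=-2.22656; √(2b)=1.68523; u=(-2.22656+9.2)/1.68523=4.13798, w=(-2.22656−9.2)/1.68523=-6.78042

0: u=-7.75165 w=9.52789
1: u=-9.03302 w=9.17458
2: u=1.84435 w=-1.76346
3: u=4.13798 w=-6.78042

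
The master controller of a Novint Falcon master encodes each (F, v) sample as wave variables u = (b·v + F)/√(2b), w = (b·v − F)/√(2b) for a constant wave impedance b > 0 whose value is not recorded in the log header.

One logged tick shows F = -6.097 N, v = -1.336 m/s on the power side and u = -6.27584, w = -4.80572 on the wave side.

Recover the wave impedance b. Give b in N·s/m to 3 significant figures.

b = 34.4 N·s/m

u + w = -11.08156;  u + w = √(2b)·v, so √(2b) = -11.08156/(-1.336) = 8.29458.
b = (√(2b))²/2 = 68.80007/2 = 34.40004.
(Check via u − w = 2F/√(2b): u − w = -1.47012, 2F/√(2b) = -1.47012.)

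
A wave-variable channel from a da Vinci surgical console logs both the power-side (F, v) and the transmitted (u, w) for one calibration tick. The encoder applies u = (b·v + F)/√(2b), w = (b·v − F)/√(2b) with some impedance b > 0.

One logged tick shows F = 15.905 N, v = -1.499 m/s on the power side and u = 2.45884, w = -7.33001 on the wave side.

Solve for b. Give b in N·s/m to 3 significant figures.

b = 5.28 N·s/m

u + w = -4.87117;  u + w = √(2b)·v, so √(2b) = -4.87117/(-1.499) = 3.24961.
b = (√(2b))²/2 = 10.55999/2 = 5.27999.
(Check via u − w = 2F/√(2b): u − w = 9.78885, 2F/√(2b) = 9.78886.)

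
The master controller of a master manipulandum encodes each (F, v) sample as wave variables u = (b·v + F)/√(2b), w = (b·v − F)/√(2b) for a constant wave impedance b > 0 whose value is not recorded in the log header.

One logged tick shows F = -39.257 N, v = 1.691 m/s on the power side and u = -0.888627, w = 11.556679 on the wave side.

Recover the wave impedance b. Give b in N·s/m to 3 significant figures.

u + w = 10.668052;  u + w = √(2b)·v, so √(2b) = 10.668052/1.691 = 6.308724.
b = (√(2b))²/2 = 39.799996/2 = 19.899998.
(Check via u − w = 2F/√(2b): u − w = -12.445306, 2F/√(2b) = -12.445306.)

b = 19.9 N·s/m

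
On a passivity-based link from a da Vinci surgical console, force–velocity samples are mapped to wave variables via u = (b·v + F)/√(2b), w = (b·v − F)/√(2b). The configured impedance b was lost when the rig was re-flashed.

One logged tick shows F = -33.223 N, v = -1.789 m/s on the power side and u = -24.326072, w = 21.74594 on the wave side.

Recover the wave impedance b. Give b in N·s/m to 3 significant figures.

b = 1.04 N·s/m

u + w = -2.580132;  u + w = √(2b)·v, so √(2b) = -2.580132/(-1.789) = 1.442220.
b = (√(2b))²/2 = 2.079999/2 = 1.040000.
(Check via u − w = 2F/√(2b): u − w = -46.072012, 2F/√(2b) = -46.072020.)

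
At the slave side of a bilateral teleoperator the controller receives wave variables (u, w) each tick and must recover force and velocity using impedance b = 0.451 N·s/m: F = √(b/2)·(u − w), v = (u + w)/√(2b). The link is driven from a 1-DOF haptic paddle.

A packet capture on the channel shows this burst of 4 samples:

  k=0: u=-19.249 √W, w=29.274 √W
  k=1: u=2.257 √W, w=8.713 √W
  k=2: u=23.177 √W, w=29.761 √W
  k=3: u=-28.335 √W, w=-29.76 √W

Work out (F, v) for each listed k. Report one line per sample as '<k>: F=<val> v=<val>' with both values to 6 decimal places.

k=0: u−w=-48.523000, u+w=10.025000; √(b/2)=0.474868, √(2b)=0.949737; F=0.474868×(-48.523)=-23.042040, v=10.025000/0.949737=10.555556
k=1: u−w=-6.456000, u+w=10.970000; √(b/2)=0.474868, √(2b)=0.949737; F=0.474868×(-6.456)=-3.065750, v=10.970000/0.949737=11.550568
k=2: u−w=-6.584000, u+w=52.938000; √(b/2)=0.474868, √(2b)=0.949737; F=0.474868×(-6.584)=-3.126534, v=52.938000/0.949737=55.739653
k=3: u−w=1.425000, u+w=-58.095000; √(b/2)=0.474868, √(2b)=0.949737; F=0.474868×1.425=0.676687, v=-58.095000/0.949737=-61.169578

0: F=-23.042040 v=10.555556
1: F=-3.065750 v=11.550568
2: F=-3.126534 v=55.739653
3: F=0.676687 v=-61.169578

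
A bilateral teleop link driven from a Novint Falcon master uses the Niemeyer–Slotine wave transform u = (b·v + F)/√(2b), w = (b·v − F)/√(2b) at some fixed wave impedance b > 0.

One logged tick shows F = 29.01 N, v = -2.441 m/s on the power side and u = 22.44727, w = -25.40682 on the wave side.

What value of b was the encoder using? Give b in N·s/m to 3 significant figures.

u + w = -2.9596;  u + w = √(2b)·v, so √(2b) = -2.9596/(-2.441) = 1.2124.
b = (√(2b))²/2 = 1.4700/2 = 0.7350.
(Check via u − w = 2F/√(2b): u − w = 47.8541, 2F/√(2b) = 47.8542.)

b = 0.735 N·s/m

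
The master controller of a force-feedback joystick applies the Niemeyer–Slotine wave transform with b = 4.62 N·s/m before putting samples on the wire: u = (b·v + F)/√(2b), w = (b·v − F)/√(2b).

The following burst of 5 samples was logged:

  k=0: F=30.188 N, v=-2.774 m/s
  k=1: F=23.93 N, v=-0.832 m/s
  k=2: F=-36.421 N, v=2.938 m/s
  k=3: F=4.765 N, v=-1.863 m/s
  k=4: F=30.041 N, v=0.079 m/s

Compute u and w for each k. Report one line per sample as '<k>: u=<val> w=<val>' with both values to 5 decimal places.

k=0: b·v=4.62×(-2.774)=-12.81588; √(2b)=3.03974; u=(-12.81588+30.188)/3.03974=5.71501, w=(-12.81588−30.188)/3.03974=-14.14724
k=1: b·v=4.62×(-0.832)=-3.84384; √(2b)=3.03974; u=(-3.84384+23.93)/3.03974=6.60786, w=(-3.84384−23.93)/3.03974=-9.13692
k=2: b·v=4.62×2.938=13.57356; √(2b)=3.03974; u=(13.57356+(-36.421))/3.03974=-7.51626, w=(13.57356−(-36.421))/3.03974=16.44700
k=3: b·v=4.62×(-1.863)=-8.60706; √(2b)=3.03974; u=(-8.60706+4.765)/3.03974=-1.26394, w=(-8.60706−4.765)/3.03974=-4.39908
k=4: b·v=4.62×0.079=0.36498; √(2b)=3.03974; u=(0.36498+30.041)/3.03974=10.00283, w=(0.36498−30.041)/3.03974=-9.76269

0: u=5.71501 w=-14.14724
1: u=6.60786 w=-9.13692
2: u=-7.51626 w=16.44700
3: u=-1.26394 w=-4.39908
4: u=10.00283 w=-9.76269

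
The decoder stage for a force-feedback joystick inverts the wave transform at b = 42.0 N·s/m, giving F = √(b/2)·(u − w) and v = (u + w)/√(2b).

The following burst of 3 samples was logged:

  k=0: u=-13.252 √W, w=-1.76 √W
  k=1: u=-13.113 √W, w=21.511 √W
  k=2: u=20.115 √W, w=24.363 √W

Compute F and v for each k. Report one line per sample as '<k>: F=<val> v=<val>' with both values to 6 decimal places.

0: F=-52.662960 v=-1.637943
1: F=-158.667101 v=0.916297
2: F=-19.466782 v=4.852948

k=0: u−w=-11.492000, u+w=-15.012000; √(b/2)=4.582576, √(2b)=9.165151; F=4.582576×(-11.492)=-52.662960, v=-15.012000/9.165151=-1.637943
k=1: u−w=-34.624000, u+w=8.398000; √(b/2)=4.582576, √(2b)=9.165151; F=4.582576×(-34.624)=-158.667101, v=8.398000/9.165151=0.916297
k=2: u−w=-4.248000, u+w=44.478000; √(b/2)=4.582576, √(2b)=9.165151; F=4.582576×(-4.248)=-19.466782, v=44.478000/9.165151=4.852948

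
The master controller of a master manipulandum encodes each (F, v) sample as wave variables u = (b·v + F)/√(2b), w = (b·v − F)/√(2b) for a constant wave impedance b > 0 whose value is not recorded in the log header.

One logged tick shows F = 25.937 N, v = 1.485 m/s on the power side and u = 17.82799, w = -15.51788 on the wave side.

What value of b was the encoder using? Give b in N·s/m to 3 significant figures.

b = 1.21 N·s/m

u + w = 2.31011;  u + w = √(2b)·v, so √(2b) = 2.31011/1.485 = 1.55563.
b = (√(2b))²/2 = 2.41998/2 = 1.20999.
(Check via u − w = 2F/√(2b): u − w = 33.34587, 2F/√(2b) = 33.34598.)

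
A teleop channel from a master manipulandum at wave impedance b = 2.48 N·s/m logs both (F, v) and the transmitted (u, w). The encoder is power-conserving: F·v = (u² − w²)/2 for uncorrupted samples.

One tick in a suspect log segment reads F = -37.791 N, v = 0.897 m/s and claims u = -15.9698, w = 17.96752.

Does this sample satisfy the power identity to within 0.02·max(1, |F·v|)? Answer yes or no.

yes

F·v = (-37.791)×0.897 = -33.8985 W.
(u² − w²)/2 = (255.0345 − 322.8318)/2 = -33.8986 W.
|Δ| = 0.0001;  2% of max(1, |F·v|) = 0.6780.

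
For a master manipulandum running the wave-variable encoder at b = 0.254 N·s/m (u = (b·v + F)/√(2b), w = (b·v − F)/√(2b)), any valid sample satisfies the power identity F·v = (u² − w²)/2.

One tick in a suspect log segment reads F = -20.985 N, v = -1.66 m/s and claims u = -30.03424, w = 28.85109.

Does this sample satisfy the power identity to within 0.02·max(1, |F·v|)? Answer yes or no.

F·v = (-20.985)×(-1.66) = 34.835100 W.
(u² − w²)/2 = (902.055572 − 832.385394)/2 = 34.835089 W.
|Δ| = 0.000011;  2% of max(1, |F·v|) = 0.696702.

yes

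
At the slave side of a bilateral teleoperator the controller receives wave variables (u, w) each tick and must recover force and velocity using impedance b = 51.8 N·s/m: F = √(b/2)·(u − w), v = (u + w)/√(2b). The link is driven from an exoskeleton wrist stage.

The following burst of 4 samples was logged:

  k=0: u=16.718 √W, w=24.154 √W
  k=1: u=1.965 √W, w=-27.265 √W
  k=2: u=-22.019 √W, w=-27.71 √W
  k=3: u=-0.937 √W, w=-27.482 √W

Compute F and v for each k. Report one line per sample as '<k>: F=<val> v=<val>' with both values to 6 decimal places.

k=0: u−w=-7.436000, u+w=40.872000; √(b/2)=5.089204, √(2b)=10.178409; F=5.089204×(-7.436)=-37.843323, v=40.872000/10.178409=4.015559
k=1: u−w=29.230000, u+w=-25.300000; √(b/2)=5.089204, √(2b)=10.178409; F=5.089204×29.23=148.757441, v=-25.300000/10.178409=-2.485654
k=2: u−w=5.691000, u+w=-49.729000; √(b/2)=5.089204, √(2b)=10.178409; F=5.089204×5.691=28.962661, v=-49.729000/10.178409=-4.885734
k=3: u−w=26.545000, u+w=-28.419000; √(b/2)=5.089204, √(2b)=10.178409; F=5.089204×26.545=135.092927, v=-28.419000/10.178409=-2.792087

0: F=-37.843323 v=4.015559
1: F=148.757441 v=-2.485654
2: F=28.962661 v=-4.885734
3: F=135.092927 v=-2.792087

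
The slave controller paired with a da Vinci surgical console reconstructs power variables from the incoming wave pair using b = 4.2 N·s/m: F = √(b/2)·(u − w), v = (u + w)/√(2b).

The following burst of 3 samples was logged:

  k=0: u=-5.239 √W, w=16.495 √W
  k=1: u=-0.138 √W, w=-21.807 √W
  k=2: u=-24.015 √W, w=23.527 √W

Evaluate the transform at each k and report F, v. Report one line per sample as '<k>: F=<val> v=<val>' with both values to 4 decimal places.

k=0: u−w=-21.7340, u+w=11.2560; √(b/2)=1.4491, √(2b)=2.8983; F=1.4491×(-21.734)=-31.4956, v=11.2560/2.8983=3.8837
k=1: u−w=21.6690, u+w=-21.9450; √(b/2)=1.4491, √(2b)=2.8983; F=1.4491×21.669=31.4014, v=-21.9450/2.8983=-7.5717
k=2: u−w=-47.5420, u+w=-0.4880; √(b/2)=1.4491, √(2b)=2.8983; F=1.4491×(-47.542)=-68.8949, v=-0.4880/2.8983=-0.1684

0: F=-31.4956 v=3.8837
1: F=31.4014 v=-7.5717
2: F=-68.8949 v=-0.1684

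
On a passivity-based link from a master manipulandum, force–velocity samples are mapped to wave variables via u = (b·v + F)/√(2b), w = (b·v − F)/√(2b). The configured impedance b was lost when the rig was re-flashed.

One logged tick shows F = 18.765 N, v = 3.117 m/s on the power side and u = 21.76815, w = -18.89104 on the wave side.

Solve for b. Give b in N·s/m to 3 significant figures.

b = 0.426 N·s/m

u + w = 2.8771;  u + w = √(2b)·v, so √(2b) = 2.8771/3.117 = 0.9230.
b = (√(2b))²/2 = 0.8520/2 = 0.4260.
(Check via u − w = 2F/√(2b): u − w = 40.6592, 2F/√(2b) = 40.6592.)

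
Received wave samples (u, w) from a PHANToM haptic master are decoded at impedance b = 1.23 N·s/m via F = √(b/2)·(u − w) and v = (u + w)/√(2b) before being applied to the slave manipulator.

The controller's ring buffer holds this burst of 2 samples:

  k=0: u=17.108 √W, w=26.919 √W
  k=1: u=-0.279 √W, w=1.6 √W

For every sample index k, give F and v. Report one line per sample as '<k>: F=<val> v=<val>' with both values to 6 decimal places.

0: F=-7.693976 v=28.070590
1: F=-1.473548 v=0.842239

k=0: u−w=-9.811000, u+w=44.027000; √(b/2)=0.784219, √(2b)=1.568439; F=0.784219×(-9.811)=-7.693976, v=44.027000/1.568439=28.070590
k=1: u−w=-1.879000, u+w=1.321000; √(b/2)=0.784219, √(2b)=1.568439; F=0.784219×(-1.879)=-1.473548, v=1.321000/1.568439=0.842239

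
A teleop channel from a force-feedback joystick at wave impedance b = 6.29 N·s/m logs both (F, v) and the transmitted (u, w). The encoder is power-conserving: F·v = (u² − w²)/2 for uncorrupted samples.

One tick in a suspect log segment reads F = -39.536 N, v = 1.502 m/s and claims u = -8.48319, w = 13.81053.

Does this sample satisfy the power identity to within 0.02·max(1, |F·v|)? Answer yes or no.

yes

F·v = (-39.536)×1.502 = -59.38307 W.
(u² − w²)/2 = (71.96451 − 190.73074)/2 = -59.38311 W.
|Δ| = 0.00004;  2% of max(1, |F·v|) = 1.18766.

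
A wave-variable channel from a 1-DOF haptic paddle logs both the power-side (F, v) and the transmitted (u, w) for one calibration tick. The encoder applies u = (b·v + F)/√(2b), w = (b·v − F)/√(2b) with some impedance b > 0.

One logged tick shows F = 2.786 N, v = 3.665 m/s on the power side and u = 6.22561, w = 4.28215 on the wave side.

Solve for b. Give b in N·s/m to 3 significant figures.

b = 4.11 N·s/m

u + w = 10.50776;  u + w = √(2b)·v, so √(2b) = 10.50776/3.665 = 2.86706.
b = (√(2b))²/2 = 8.22001/2 = 4.11000.
(Check via u − w = 2F/√(2b): u − w = 1.94346, 2F/√(2b) = 1.94346.)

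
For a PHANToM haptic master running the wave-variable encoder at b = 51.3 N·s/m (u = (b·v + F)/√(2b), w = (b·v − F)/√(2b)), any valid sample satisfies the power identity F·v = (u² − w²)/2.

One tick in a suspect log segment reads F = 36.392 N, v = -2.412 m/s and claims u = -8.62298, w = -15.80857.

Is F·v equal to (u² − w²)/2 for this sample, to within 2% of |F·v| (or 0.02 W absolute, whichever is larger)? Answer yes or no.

F·v = 36.392×(-2.412) = -87.7775 W.
(u² − w²)/2 = (74.3558 − 249.9109)/2 = -87.7776 W.
|Δ| = 0.0000;  2% of max(1, |F·v|) = 1.7556.

yes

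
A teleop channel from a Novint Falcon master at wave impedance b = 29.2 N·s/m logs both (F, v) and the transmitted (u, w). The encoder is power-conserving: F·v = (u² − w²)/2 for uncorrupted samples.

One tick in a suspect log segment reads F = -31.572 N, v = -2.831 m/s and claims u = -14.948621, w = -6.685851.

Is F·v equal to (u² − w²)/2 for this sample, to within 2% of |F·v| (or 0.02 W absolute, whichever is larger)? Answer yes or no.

yes

F·v = (-31.572)×(-2.831) = 89.380332 W.
(u² − w²)/2 = (223.461270 − 44.700604)/2 = 89.380333 W.
|Δ| = 0.000001;  2% of max(1, |F·v|) = 1.787607.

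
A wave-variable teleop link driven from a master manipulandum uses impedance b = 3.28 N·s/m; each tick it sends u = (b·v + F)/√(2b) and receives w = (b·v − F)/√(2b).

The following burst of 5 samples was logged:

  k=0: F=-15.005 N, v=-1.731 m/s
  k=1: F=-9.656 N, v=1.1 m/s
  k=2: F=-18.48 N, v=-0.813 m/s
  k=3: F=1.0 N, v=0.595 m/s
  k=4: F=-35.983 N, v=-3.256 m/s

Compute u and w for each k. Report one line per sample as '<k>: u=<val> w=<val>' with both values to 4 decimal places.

0: u=-8.0752 w=3.6417
1: u=-2.3613 w=5.1787
2: u=-8.2564 w=6.1741
3: u=1.1524 w=0.3715
4: u=-18.2187 w=9.8793

k=0: b·v=3.28×(-1.731)=-5.6777; √(2b)=2.5612; u=(-5.6777+(-15.005))/2.5612=-8.0752, w=(-5.6777−(-15.005))/2.5612=3.6417
k=1: b·v=3.28×1.1=3.6080; √(2b)=2.5612; u=(3.6080+(-9.656))/2.5612=-2.3613, w=(3.6080−(-9.656))/2.5612=5.1787
k=2: b·v=3.28×(-0.813)=-2.6666; √(2b)=2.5612; u=(-2.6666+(-18.48))/2.5612=-8.2564, w=(-2.6666−(-18.48))/2.5612=6.1741
k=3: b·v=3.28×0.595=1.9516; √(2b)=2.5612; u=(1.9516+1.0)/2.5612=1.1524, w=(1.9516−1.0)/2.5612=0.3715
k=4: b·v=3.28×(-3.256)=-10.6797; √(2b)=2.5612; u=(-10.6797+(-35.983))/2.5612=-18.2187, w=(-10.6797−(-35.983))/2.5612=9.8793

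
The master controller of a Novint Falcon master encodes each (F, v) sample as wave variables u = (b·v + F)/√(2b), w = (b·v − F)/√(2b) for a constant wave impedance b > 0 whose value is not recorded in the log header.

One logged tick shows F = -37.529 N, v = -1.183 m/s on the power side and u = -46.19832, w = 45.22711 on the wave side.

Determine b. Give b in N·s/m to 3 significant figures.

u + w = -0.9712;  u + w = √(2b)·v, so √(2b) = -0.9712/(-1.183) = 0.8210.
b = (√(2b))²/2 = 0.6740/2 = 0.3370.
(Check via u − w = 2F/√(2b): u − w = -91.4254, 2F/√(2b) = -91.4258.)

b = 0.337 N·s/m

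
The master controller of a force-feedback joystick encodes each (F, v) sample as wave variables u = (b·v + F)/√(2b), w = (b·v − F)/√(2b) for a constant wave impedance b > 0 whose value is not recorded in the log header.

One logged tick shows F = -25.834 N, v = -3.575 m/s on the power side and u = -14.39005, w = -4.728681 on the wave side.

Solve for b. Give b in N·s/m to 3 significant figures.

u + w = -19.118731;  u + w = √(2b)·v, so √(2b) = -19.118731/(-3.575) = 5.347897.
b = (√(2b))²/2 = 28.600000/2 = 14.300000.
(Check via u − w = 2F/√(2b): u − w = -9.661369, 2F/√(2b) = -9.661368.)

b = 14.3 N·s/m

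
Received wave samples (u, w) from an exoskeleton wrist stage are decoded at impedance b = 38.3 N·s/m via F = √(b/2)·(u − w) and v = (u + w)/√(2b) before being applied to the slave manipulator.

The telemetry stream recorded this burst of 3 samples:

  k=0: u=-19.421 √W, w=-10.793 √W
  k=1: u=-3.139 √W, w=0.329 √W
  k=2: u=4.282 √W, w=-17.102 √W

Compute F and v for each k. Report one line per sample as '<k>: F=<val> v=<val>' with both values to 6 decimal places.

0: F=-37.756743 v=-3.452183
1: F=-15.176215 v=-0.321064
2: F=93.577909 v=-1.464784

k=0: u−w=-8.628000, u+w=-30.214000; √(b/2)=4.376071, √(2b)=8.752143; F=4.376071×(-8.628)=-37.756743, v=-30.214000/8.752143=-3.452183
k=1: u−w=-3.468000, u+w=-2.810000; √(b/2)=4.376071, √(2b)=8.752143; F=4.376071×(-3.468)=-15.176215, v=-2.810000/8.752143=-0.321064
k=2: u−w=21.384000, u+w=-12.820000; √(b/2)=4.376071, √(2b)=8.752143; F=4.376071×21.384=93.577909, v=-12.820000/8.752143=-1.464784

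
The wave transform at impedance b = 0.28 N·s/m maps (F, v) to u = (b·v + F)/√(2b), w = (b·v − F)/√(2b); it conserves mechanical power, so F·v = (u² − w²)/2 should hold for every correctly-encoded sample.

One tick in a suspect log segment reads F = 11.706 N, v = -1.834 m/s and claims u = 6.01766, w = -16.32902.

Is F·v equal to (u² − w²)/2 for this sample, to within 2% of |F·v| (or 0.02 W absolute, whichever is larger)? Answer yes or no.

F·v = 11.706×(-1.834) = -21.46880 W.
(u² − w²)/2 = (36.21223 − 266.63689)/2 = -115.21233 W.
|Δ| = 93.74353;  2% of max(1, |F·v|) = 0.42938.

no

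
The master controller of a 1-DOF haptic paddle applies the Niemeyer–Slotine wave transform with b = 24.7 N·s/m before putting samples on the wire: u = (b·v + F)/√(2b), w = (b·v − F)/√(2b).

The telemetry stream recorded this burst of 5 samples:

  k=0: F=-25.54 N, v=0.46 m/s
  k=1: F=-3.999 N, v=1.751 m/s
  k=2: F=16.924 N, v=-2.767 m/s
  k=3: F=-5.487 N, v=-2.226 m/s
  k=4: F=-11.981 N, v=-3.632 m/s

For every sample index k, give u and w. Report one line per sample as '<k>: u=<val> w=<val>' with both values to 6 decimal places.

k=0: b·v=24.7×0.46=11.362000; √(2b)=7.028513; u=(11.362000+(-25.54))/7.028513=-2.017212, w=(11.362000−(-25.54))/7.028513=5.250328
k=1: b·v=24.7×1.751=43.249700; √(2b)=7.028513; u=(43.249700+(-3.999))/7.028513=5.584495, w=(43.249700−(-3.999))/7.028513=6.722432
k=2: b·v=24.7×(-2.767)=-68.344900; √(2b)=7.028513; u=(-68.344900+16.924)/7.028513=-7.316042, w=(-68.344900−16.924)/7.028513=-12.131854
k=3: b·v=24.7×(-2.226)=-54.982200; √(2b)=7.028513; u=(-54.982200+(-5.487))/7.028513=-8.603413, w=(-54.982200−(-5.487))/7.028513=-7.042058
k=4: b·v=24.7×(-3.632)=-89.710400; √(2b)=7.028513; u=(-89.710400+(-11.981))/7.028513=-14.468408, w=(-89.710400−(-11.981))/7.028513=-11.059152

0: u=-2.017212 w=5.250328
1: u=5.584495 w=6.722432
2: u=-7.316042 w=-12.131854
3: u=-8.603413 w=-7.042058
4: u=-14.468408 w=-11.059152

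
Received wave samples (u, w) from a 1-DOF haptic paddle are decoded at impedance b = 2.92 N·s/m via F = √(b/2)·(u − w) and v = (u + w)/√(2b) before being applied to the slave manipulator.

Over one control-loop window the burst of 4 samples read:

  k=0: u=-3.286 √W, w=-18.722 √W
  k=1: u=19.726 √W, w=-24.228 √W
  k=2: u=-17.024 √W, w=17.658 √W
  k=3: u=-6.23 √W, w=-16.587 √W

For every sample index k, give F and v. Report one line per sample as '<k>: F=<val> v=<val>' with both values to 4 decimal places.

k=0: u−w=15.4360, u+w=-22.0080; √(b/2)=1.2083, √(2b)=2.4166; F=1.2083×15.436=18.6514, v=-22.0080/2.4166=-9.1070
k=1: u−w=43.9540, u+w=-4.5020; √(b/2)=1.2083, √(2b)=2.4166; F=1.2083×43.954=53.1098, v=-4.5020/2.4166=-1.8629
k=2: u−w=-34.6820, u+w=0.6340; √(b/2)=1.2083, √(2b)=2.4166; F=1.2083×(-34.682)=-41.9064, v=0.6340/2.4166=0.2624
k=3: u−w=10.3570, u+w=-22.8170; √(b/2)=1.2083, √(2b)=2.4166; F=1.2083×10.357=12.5144, v=-22.8170/2.4166=-9.4417

0: F=18.6514 v=-9.1070
1: F=53.1098 v=-1.8629
2: F=-41.9064 v=0.2624
3: F=12.5144 v=-9.4417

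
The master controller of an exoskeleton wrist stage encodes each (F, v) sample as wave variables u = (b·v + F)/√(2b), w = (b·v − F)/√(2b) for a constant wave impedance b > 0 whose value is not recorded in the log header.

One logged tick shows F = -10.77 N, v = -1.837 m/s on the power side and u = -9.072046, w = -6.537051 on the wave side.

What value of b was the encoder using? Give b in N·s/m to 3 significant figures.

u + w = -15.609097;  u + w = √(2b)·v, so √(2b) = -15.609097/(-1.837) = 8.497059.
b = (√(2b))²/2 = 72.200008/2 = 36.100004.
(Check via u − w = 2F/√(2b): u − w = -2.534995, 2F/√(2b) = -2.534995.)

b = 36.1 N·s/m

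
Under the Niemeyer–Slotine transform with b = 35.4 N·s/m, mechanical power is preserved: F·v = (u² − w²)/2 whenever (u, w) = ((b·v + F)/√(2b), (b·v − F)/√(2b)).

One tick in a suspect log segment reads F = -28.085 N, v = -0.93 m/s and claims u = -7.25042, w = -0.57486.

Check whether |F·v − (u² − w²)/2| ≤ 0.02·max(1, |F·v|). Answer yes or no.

yes

F·v = (-28.085)×(-0.93) = 26.11905 W.
(u² − w²)/2 = (52.56859 − 0.33046)/2 = 26.11906 W.
|Δ| = 0.00001;  2% of max(1, |F·v|) = 0.52238.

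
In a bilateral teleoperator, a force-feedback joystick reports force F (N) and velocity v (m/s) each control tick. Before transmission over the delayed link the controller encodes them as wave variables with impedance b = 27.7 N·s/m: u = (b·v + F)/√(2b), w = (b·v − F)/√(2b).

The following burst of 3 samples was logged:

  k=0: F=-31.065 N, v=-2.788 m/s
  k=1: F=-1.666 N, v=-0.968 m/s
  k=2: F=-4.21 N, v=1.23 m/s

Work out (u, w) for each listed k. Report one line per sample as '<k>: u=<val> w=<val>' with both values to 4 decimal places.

k=0: b·v=27.7×(-2.788)=-77.2276; √(2b)=7.4431; u=(-77.2276+(-31.065))/7.4431=-14.5494, w=(-77.2276−(-31.065))/7.4431=-6.2021
k=1: b·v=27.7×(-0.968)=-26.8136; √(2b)=7.4431; u=(-26.8136+(-1.666))/7.4431=-3.8263, w=(-26.8136−(-1.666))/7.4431=-3.3786
k=2: b·v=27.7×1.23=34.0710; √(2b)=7.4431; u=(34.0710+(-4.21))/7.4431=4.0119, w=(34.0710−(-4.21))/7.4431=5.1431

0: u=-14.5494 w=-6.2021
1: u=-3.8263 w=-3.3786
2: u=4.0119 w=5.1431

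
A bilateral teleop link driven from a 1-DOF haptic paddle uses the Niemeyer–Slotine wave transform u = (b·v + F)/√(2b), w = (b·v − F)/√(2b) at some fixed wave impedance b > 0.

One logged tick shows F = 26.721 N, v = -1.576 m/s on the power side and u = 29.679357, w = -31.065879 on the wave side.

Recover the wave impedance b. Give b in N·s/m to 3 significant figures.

u + w = -1.386522;  u + w = √(2b)·v, so √(2b) = -1.386522/(-1.576) = 0.879773.
b = (√(2b))²/2 = 0.774000/2 = 0.387000.
(Check via u − w = 2F/√(2b): u − w = 60.745236, 2F/√(2b) = 60.745226.)

b = 0.387 N·s/m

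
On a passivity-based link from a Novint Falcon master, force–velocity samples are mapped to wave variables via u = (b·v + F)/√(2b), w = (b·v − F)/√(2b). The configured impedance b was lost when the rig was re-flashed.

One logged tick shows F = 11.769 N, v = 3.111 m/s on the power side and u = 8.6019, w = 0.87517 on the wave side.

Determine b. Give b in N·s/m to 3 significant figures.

b = 4.64 N·s/m

u + w = 9.4771;  u + w = √(2b)·v, so √(2b) = 9.4771/3.111 = 3.0463.
b = (√(2b))²/2 = 9.2800/2 = 4.6400.
(Check via u − w = 2F/√(2b): u − w = 7.7267, 2F/√(2b) = 7.7267.)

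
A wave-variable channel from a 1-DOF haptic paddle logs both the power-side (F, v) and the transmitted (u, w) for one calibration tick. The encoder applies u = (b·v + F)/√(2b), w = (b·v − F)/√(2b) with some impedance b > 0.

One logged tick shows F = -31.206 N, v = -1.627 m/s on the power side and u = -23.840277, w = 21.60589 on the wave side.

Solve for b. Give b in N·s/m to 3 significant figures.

u + w = -2.234387;  u + w = √(2b)·v, so √(2b) = -2.234387/(-1.627) = 1.373317.
b = (√(2b))²/2 = 1.886000/2 = 0.943000.
(Check via u − w = 2F/√(2b): u − w = -45.446167, 2F/√(2b) = -45.446167.)

b = 0.943 N·s/m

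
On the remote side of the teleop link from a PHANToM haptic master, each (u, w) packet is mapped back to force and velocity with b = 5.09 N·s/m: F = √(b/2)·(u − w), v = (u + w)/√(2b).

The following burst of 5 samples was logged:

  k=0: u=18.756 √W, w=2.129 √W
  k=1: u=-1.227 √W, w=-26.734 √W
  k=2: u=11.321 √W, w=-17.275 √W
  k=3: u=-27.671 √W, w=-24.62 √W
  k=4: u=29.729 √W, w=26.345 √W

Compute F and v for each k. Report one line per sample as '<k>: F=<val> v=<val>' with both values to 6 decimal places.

0: F=26.525146 v=6.545768
1: F=40.691460 v=-8.763525
2: F=45.619359 v=-1.866100
3: F=-4.867277 v=-16.389023
4: F=5.398514 v=17.574689

k=0: u−w=16.627000, u+w=20.885000; √(b/2)=1.595306, √(2b)=3.190611; F=1.595306×16.627=26.525146, v=20.885000/3.190611=6.545768
k=1: u−w=25.507000, u+w=-27.961000; √(b/2)=1.595306, √(2b)=3.190611; F=1.595306×25.507=40.691460, v=-27.961000/3.190611=-8.763525
k=2: u−w=28.596000, u+w=-5.954000; √(b/2)=1.595306, √(2b)=3.190611; F=1.595306×28.596=45.619359, v=-5.954000/3.190611=-1.866100
k=3: u−w=-3.051000, u+w=-52.291000; √(b/2)=1.595306, √(2b)=3.190611; F=1.595306×(-3.051)=-4.867277, v=-52.291000/3.190611=-16.389023
k=4: u−w=3.384000, u+w=56.074000; √(b/2)=1.595306, √(2b)=3.190611; F=1.595306×3.384=5.398514, v=56.074000/3.190611=17.574689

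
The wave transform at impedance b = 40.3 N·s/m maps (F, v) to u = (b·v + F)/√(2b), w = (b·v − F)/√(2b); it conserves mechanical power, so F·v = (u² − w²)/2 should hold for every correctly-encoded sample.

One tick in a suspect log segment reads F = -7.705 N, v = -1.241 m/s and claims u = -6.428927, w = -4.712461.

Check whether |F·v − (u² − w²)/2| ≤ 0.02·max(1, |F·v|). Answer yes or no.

F·v = (-7.705)×(-1.241) = 9.561905 W.
(u² − w²)/2 = (41.331102 − 22.207289)/2 = 9.561907 W.
|Δ| = 0.000002;  2% of max(1, |F·v|) = 0.191238.

yes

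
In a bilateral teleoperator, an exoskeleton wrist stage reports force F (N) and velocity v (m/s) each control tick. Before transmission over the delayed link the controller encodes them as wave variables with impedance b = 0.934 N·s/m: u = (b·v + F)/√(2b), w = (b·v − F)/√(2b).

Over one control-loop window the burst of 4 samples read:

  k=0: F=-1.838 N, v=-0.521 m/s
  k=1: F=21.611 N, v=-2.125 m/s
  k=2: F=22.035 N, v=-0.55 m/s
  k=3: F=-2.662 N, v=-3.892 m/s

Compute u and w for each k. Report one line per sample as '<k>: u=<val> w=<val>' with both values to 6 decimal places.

0: u=-1.700836 w=0.988760
1: u=14.359817 w=-17.264156
2: u=15.746356 w=-16.498067
3: u=-4.607381 w=-0.712003

k=0: b·v=0.934×(-0.521)=-0.486614; √(2b)=1.366748; u=(-0.486614+(-1.838))/1.366748=-1.700836, w=(-0.486614−(-1.838))/1.366748=0.988760
k=1: b·v=0.934×(-2.125)=-1.984750; √(2b)=1.366748; u=(-1.984750+21.611)/1.366748=14.359817, w=(-1.984750−21.611)/1.366748=-17.264156
k=2: b·v=0.934×(-0.55)=-0.513700; √(2b)=1.366748; u=(-0.513700+22.035)/1.366748=15.746356, w=(-0.513700−22.035)/1.366748=-16.498067
k=3: b·v=0.934×(-3.892)=-3.635128; √(2b)=1.366748; u=(-3.635128+(-2.662))/1.366748=-4.607381, w=(-3.635128−(-2.662))/1.366748=-0.712003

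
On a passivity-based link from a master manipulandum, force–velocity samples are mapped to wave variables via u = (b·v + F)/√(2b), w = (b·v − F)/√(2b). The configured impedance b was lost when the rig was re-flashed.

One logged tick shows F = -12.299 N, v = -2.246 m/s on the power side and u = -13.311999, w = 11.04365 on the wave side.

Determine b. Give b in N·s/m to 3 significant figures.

u + w = -2.268349;  u + w = √(2b)·v, so √(2b) = -2.268349/(-2.246) = 1.009951.
b = (√(2b))²/2 = 1.020000/2 = 0.510000.
(Check via u − w = 2F/√(2b): u − w = -24.355649, 2F/√(2b) = -24.355647.)

b = 0.51 N·s/m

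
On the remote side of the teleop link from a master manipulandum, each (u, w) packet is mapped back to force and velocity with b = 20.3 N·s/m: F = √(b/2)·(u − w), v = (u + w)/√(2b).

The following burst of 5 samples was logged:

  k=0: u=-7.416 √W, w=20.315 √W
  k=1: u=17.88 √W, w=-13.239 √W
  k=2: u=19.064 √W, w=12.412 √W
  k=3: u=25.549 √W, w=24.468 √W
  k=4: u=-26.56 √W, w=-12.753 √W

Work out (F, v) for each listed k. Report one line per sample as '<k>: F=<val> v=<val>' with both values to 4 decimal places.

k=0: u−w=-27.7310, u+w=12.8990; √(b/2)=3.1859, √(2b)=6.3718; F=3.1859×(-27.731)=-88.3484, v=12.8990/6.3718=2.0244
k=1: u−w=31.1190, u+w=4.6410; √(b/2)=3.1859, √(2b)=6.3718; F=3.1859×31.119=99.1422, v=4.6410/6.3718=0.7284
k=2: u−w=6.6520, u+w=31.4760; √(b/2)=3.1859, √(2b)=6.3718; F=3.1859×6.652=21.1926, v=31.4760/6.3718=4.9399
k=3: u−w=1.0810, u+w=50.0170; √(b/2)=3.1859, √(2b)=6.3718; F=3.1859×1.081=3.4440, v=50.0170/6.3718=7.8497
k=4: u−w=-13.8070, u+w=-39.3130; √(b/2)=3.1859, √(2b)=6.3718; F=3.1859×(-13.807)=-43.9878, v=-39.3130/6.3718=-6.1698

0: F=-88.3484 v=2.0244
1: F=99.1422 v=0.7284
2: F=21.1926 v=4.9399
3: F=3.4440 v=7.8497
4: F=-43.9878 v=-6.1698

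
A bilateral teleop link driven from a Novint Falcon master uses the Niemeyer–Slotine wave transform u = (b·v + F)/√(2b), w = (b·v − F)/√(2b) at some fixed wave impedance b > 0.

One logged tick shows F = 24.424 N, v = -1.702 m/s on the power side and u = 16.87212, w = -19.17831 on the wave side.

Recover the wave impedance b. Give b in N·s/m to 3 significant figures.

b = 0.918 N·s/m

u + w = -2.30619;  u + w = √(2b)·v, so √(2b) = -2.30619/(-1.702) = 1.35499.
b = (√(2b))²/2 = 1.83599/2 = 0.91800.
(Check via u − w = 2F/√(2b): u − w = 36.05043, 2F/√(2b) = 36.05050.)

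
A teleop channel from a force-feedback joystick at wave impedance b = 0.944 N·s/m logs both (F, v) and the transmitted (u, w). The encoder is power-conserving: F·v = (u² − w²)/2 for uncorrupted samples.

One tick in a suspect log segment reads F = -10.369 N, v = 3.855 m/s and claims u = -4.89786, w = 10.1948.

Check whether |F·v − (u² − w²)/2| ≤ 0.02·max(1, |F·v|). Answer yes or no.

yes

F·v = (-10.369)×3.855 = -39.97250 W.
(u² − w²)/2 = (23.98903 − 103.93395)/2 = -39.97246 W.
|Δ| = 0.00004;  2% of max(1, |F·v|) = 0.79945.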